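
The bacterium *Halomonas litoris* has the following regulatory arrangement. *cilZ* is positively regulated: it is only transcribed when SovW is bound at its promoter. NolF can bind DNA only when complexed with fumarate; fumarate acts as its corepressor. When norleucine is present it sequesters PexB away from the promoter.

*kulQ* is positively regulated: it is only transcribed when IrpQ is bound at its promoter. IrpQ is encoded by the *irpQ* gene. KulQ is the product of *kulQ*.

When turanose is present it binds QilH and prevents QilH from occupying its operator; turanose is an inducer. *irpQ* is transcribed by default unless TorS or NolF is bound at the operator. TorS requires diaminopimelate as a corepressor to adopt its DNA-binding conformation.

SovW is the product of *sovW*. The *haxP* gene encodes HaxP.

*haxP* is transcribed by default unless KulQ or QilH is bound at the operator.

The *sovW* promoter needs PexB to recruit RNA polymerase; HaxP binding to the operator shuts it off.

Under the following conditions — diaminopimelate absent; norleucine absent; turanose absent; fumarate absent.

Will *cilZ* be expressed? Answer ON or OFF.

Diaminopimelate is absent, so TorS is inactive.
Fumarate is absent, so NolF is inactive.
With no repressor bound, *irpQ* is transcribed.
So IrpQ is produced and active.
No repressor is bound and IrpQ is active, so *kulQ* is transcribed.
So KulQ is produced and active.
Turanose is absent, so QilH is active.
With repressor KulQ bound, *haxP* is not transcribed.
So HaxP is not produced.
Norleucine is absent, so PexB is active.
No repressor is bound and PexB is active, so *sovW* is transcribed.
So SovW is produced and active.
No repressor is bound and SovW is active, so *cilZ* is transcribed.

ON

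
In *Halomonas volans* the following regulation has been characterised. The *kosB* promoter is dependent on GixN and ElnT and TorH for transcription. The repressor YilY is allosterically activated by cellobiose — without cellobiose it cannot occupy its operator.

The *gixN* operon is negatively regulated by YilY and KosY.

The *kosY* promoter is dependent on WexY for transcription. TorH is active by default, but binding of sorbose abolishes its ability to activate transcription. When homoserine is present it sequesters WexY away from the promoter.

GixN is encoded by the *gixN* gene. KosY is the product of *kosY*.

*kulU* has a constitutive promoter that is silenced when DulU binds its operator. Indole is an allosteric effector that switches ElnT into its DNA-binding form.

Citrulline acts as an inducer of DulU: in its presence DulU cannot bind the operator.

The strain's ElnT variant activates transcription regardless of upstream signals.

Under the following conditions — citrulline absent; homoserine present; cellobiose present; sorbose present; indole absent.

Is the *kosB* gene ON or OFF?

Cellobiose is present, so YilY is active.
Homoserine is present, so WexY is inactive.
Required activator WexY is absent, so *kosY* is not transcribed.
So KosY is not produced.
With repressor YilY bound, *gixN* is not transcribed.
So GixN is not produced.
ElnT is constitutively active in this strain.
Sorbose is present, so TorH is inactive.
Required activator GixN is absent, so *kosB* is not transcribed.

OFF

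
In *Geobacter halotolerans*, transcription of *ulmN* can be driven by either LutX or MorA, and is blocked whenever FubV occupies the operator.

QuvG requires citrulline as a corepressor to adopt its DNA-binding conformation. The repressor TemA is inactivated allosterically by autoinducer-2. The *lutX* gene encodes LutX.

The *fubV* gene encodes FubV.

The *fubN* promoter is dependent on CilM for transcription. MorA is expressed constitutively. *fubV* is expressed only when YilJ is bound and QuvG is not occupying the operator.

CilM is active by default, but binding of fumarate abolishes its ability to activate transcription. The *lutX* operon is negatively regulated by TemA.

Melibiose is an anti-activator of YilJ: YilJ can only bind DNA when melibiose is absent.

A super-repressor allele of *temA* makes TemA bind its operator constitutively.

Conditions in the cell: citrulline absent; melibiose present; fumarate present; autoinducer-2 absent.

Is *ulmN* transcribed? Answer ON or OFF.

ON

Citrulline is absent, so QuvG is inactive.
Melibiose is present, so YilJ is inactive.
Required activator YilJ is absent, so *fubV* is not transcribed.
So FubV is not produced.
TemA is constitutively active in this strain.
With repressor TemA bound, *lutX* is not transcribed.
So LutX is not produced.
MorA is produced constitutively and is active.
Activator MorA is present, so *ulmN* is transcribed.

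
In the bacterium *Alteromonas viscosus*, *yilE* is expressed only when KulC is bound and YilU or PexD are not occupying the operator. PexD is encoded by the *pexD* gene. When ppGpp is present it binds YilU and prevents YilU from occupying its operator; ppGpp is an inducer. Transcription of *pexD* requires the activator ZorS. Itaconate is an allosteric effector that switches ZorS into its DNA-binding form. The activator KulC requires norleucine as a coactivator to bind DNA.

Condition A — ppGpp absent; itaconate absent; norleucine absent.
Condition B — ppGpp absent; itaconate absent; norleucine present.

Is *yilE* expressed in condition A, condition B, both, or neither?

Condition A:
ppGpp is absent, so YilU is active.
Itaconate is absent, so ZorS is inactive.
Required activator ZorS is absent, so *pexD* is not transcribed.
So PexD is not produced.
Norleucine is absent, so KulC is inactive.
With repressor YilU bound, *yilE* is not transcribed.
→ *yilE* is OFF in A.
Condition B:
ppGpp is absent, so YilU is active.
Itaconate is absent, so ZorS is inactive.
Required activator ZorS is absent, so *pexD* is not transcribed.
So PexD is not produced.
Norleucine is present, so KulC is active.
With repressor YilU bound, *yilE* is not transcribed.
→ *yilE* is OFF in B.

neither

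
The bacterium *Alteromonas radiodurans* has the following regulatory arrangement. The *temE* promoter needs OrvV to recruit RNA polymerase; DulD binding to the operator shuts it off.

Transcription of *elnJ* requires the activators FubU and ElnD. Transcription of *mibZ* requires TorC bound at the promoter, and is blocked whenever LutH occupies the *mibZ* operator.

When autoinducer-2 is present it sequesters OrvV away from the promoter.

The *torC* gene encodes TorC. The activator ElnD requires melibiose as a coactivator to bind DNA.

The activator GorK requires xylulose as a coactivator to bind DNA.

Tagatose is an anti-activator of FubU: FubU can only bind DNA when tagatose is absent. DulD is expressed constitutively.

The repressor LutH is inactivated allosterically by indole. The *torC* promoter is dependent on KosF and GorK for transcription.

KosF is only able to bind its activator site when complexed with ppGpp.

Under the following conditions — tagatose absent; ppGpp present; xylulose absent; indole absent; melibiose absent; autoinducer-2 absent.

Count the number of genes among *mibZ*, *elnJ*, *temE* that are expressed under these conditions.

0

ppGpp is present, so KosF is active.
Xylulose is absent, so GorK is inactive.
Required activator GorK is absent, so *torC* is not transcribed.
So TorC is not produced.
Indole is absent, so LutH is active.
With repressor LutH bound, *mibZ* is not transcribed.
→ *mibZ* is OFF.
Tagatose is absent, so FubU is active.
Melibiose is absent, so ElnD is inactive.
Required activator ElnD is absent, so *elnJ* is not transcribed.
→ *elnJ* is OFF.
Autoinducer-2 is absent, so OrvV is active.
DulD is produced constitutively and is active.
With repressor DulD bound, *temE* is not transcribed.
→ *temE* is OFF.
0 of the 3 genes are transcribed.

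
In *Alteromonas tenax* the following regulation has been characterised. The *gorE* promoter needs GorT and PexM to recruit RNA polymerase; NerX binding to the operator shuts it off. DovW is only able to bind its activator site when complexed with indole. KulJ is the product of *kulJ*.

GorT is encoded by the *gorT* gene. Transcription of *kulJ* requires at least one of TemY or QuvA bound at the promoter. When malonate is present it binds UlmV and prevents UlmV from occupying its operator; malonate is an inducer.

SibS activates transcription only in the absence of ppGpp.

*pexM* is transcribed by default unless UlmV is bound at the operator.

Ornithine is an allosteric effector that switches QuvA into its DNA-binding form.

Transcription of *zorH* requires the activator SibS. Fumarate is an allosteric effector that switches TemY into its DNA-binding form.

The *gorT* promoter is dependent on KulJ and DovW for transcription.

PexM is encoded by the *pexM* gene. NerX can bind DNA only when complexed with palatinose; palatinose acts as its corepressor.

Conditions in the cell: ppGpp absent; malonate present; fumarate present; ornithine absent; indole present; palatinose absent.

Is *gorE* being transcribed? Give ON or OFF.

Palatinose is absent, so NerX is inactive.
Fumarate is present, so TemY is active.
Ornithine is absent, so QuvA is inactive.
Activator TemY is present, so *kulJ* is transcribed.
So KulJ is produced and active.
Indole is present, so DovW is active.
No repressor is bound and KulJ and DovW are active, so *gorT* is transcribed.
So GorT is produced and active.
Malonate is present, so UlmV is inactive.
With no repressor bound, *pexM* is transcribed.
So PexM is produced and active.
No repressor is bound and GorT and PexM are active, so *gorE* is transcribed.

ON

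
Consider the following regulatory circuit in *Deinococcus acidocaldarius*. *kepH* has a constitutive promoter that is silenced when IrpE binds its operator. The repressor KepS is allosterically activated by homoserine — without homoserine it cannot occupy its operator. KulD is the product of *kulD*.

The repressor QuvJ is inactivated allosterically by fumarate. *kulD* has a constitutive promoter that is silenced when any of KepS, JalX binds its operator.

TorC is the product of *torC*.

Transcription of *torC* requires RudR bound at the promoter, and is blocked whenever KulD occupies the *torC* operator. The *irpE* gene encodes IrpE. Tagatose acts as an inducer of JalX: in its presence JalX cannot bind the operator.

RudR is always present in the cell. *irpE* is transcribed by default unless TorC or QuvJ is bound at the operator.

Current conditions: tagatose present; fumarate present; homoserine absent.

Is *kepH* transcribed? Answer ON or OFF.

Homoserine is absent, so KepS is inactive.
Tagatose is present, so JalX is inactive.
With no repressor bound, *kulD* is transcribed.
So KulD is produced and active.
RudR is produced constitutively and is active.
With repressor KulD bound, *torC* is not transcribed.
So TorC is not produced.
Fumarate is present, so QuvJ is inactive.
With no repressor bound, *irpE* is transcribed.
So IrpE is produced and active.
With repressor IrpE bound, *kepH* is not transcribed.

OFF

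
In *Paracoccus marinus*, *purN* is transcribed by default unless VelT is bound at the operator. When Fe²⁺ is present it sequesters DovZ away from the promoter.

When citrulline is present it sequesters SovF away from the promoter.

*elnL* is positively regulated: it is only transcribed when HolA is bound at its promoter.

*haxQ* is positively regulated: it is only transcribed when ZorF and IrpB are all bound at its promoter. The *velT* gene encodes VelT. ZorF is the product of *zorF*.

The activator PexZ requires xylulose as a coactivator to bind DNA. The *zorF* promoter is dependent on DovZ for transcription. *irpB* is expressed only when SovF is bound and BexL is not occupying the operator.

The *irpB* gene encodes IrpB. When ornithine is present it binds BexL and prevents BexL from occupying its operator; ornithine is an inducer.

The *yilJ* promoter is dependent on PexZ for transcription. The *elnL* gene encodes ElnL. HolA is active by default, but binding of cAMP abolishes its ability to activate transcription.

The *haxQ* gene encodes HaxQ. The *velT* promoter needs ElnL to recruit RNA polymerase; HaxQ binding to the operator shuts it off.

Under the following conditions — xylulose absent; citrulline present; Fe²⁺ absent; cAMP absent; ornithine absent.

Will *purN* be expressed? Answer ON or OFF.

OFF

Fe²⁺ is absent, so DovZ is active.
No repressor is bound and DovZ is active, so *zorF* is transcribed.
So ZorF is produced and active.
Ornithine is absent, so BexL is active.
Citrulline is present, so SovF is inactive.
With repressor BexL bound, *irpB* is not transcribed.
So IrpB is not produced.
Required activator IrpB is absent, so *haxQ* is not transcribed.
So HaxQ is not produced.
cAMP is absent, so HolA is active.
No repressor is bound and HolA is active, so *elnL* is transcribed.
So ElnL is produced and active.
No repressor is bound and ElnL is active, so *velT* is transcribed.
So VelT is produced and active.
With repressor VelT bound, *purN* is not transcribed.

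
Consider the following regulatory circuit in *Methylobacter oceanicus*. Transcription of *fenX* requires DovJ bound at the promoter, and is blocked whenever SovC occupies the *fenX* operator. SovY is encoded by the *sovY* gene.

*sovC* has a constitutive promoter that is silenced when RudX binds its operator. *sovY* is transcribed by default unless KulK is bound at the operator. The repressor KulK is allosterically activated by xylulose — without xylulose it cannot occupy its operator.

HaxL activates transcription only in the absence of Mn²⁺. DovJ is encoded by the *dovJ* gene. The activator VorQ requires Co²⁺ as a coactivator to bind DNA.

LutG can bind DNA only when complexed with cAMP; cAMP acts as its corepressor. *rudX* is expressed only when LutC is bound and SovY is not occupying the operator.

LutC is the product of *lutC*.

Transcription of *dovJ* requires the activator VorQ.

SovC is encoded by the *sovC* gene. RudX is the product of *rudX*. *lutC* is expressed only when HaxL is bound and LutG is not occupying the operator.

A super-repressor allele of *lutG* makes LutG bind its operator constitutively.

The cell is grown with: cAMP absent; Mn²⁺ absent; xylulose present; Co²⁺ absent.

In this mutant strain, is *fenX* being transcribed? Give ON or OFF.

Mn²⁺ is absent, so HaxL is active.
LutG is constitutively active in this strain.
With repressor LutG bound, *lutC* is not transcribed.
So LutC is not produced.
Xylulose is present, so KulK is active.
With repressor KulK bound, *sovY* is not transcribed.
So SovY is not produced.
Required activator LutC is absent, so *rudX* is not transcribed.
So RudX is not produced.
With no repressor bound, *sovC* is transcribed.
So SovC is produced and active.
Co²⁺ is absent, so VorQ is inactive.
Required activator VorQ is absent, so *dovJ* is not transcribed.
So DovJ is not produced.
With repressor SovC bound, *fenX* is not transcribed.

OFF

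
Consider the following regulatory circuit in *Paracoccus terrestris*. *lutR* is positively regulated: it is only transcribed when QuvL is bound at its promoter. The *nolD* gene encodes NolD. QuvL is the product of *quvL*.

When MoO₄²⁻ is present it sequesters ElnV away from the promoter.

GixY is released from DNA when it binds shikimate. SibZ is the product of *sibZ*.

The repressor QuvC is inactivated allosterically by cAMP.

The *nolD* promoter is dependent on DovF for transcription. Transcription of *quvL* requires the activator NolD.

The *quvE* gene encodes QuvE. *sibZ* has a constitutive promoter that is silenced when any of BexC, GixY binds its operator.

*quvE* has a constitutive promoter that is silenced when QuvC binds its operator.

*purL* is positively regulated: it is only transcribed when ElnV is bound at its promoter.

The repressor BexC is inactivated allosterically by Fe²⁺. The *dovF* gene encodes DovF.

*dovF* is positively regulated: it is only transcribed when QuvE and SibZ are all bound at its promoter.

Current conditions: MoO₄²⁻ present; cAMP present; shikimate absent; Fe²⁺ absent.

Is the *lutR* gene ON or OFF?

OFF

cAMP is present, so QuvC is inactive.
With no repressor bound, *quvE* is transcribed.
So QuvE is produced and active.
Fe²⁺ is absent, so BexC is active.
Shikimate is absent, so GixY is active.
With repressor BexC bound, *sibZ* is not transcribed.
So SibZ is not produced.
Required activator SibZ is absent, so *dovF* is not transcribed.
So DovF is not produced.
Required activator DovF is absent, so *nolD* is not transcribed.
So NolD is not produced.
Required activator NolD is absent, so *quvL* is not transcribed.
So QuvL is not produced.
Required activator QuvL is absent, so *lutR* is not transcribed.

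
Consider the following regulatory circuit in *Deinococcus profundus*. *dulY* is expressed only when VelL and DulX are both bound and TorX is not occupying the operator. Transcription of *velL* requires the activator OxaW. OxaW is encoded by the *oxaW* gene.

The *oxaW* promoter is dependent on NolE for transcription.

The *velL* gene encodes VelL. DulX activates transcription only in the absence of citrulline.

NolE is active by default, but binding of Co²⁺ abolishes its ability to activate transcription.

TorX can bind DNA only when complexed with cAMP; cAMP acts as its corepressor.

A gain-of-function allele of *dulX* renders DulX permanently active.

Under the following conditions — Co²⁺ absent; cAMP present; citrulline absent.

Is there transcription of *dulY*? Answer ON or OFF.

OFF

Co²⁺ is absent, so NolE is active.
No repressor is bound and NolE is active, so *oxaW* is transcribed.
So OxaW is produced and active.
No repressor is bound and OxaW is active, so *velL* is transcribed.
So VelL is produced and active.
cAMP is present, so TorX is active.
DulX is constitutively active in this strain.
With repressor TorX bound, *dulY* is not transcribed.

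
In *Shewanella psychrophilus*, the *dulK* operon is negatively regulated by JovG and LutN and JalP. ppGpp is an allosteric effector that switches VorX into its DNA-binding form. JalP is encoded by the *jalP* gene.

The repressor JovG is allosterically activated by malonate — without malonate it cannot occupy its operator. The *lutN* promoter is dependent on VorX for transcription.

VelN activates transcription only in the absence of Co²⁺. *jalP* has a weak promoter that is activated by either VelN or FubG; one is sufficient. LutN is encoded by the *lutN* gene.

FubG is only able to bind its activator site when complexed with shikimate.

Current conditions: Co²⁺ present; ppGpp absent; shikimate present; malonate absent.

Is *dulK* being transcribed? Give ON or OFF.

Malonate is absent, so JovG is inactive.
ppGpp is absent, so VorX is inactive.
Required activator VorX is absent, so *lutN* is not transcribed.
So LutN is not produced.
Co²⁺ is present, so VelN is inactive.
Shikimate is present, so FubG is active.
Activator FubG is present, so *jalP* is transcribed.
So JalP is produced and active.
With repressor JalP bound, *dulK* is not transcribed.

OFF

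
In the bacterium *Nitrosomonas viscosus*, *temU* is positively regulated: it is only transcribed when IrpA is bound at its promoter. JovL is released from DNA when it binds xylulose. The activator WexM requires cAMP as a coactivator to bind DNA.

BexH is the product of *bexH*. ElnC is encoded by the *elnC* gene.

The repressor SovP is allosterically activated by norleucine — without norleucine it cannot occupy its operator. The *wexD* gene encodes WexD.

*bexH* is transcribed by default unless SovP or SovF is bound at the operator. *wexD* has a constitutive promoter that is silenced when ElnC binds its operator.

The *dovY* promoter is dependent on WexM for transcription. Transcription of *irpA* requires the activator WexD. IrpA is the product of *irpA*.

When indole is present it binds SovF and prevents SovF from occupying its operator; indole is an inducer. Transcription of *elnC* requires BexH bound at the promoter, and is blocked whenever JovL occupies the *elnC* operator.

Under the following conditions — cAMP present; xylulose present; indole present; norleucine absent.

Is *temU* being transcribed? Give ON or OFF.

Norleucine is absent, so SovP is inactive.
Indole is present, so SovF is inactive.
With no repressor bound, *bexH* is transcribed.
So BexH is produced and active.
Xylulose is present, so JovL is inactive.
No repressor is bound and BexH is active, so *elnC* is transcribed.
So ElnC is produced and active.
With repressor ElnC bound, *wexD* is not transcribed.
So WexD is not produced.
Required activator WexD is absent, so *irpA* is not transcribed.
So IrpA is not produced.
Required activator IrpA is absent, so *temU* is not transcribed.

OFF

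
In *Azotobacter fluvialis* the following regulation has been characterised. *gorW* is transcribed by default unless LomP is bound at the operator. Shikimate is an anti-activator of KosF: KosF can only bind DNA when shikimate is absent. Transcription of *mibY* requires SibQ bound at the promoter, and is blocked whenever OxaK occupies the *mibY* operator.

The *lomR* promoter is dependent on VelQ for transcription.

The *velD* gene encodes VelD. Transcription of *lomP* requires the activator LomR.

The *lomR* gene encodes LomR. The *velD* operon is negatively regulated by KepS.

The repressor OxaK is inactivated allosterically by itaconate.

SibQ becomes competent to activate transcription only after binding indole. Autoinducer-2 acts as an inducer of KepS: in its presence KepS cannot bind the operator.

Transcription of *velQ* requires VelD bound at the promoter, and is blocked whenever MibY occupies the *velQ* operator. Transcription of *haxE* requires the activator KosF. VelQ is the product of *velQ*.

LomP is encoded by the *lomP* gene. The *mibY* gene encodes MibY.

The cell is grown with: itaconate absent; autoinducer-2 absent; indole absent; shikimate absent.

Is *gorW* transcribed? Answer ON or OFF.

Autoinducer-2 is absent, so KepS is active.
With repressor KepS bound, *velD* is not transcribed.
So VelD is not produced.
Itaconate is absent, so OxaK is active.
Indole is absent, so SibQ is inactive.
With repressor OxaK bound, *mibY* is not transcribed.
So MibY is not produced.
Required activator VelD is absent, so *velQ* is not transcribed.
So VelQ is not produced.
Required activator VelQ is absent, so *lomR* is not transcribed.
So LomR is not produced.
Required activator LomR is absent, so *lomP* is not transcribed.
So LomP is not produced.
With no repressor bound, *gorW* is transcribed.

ON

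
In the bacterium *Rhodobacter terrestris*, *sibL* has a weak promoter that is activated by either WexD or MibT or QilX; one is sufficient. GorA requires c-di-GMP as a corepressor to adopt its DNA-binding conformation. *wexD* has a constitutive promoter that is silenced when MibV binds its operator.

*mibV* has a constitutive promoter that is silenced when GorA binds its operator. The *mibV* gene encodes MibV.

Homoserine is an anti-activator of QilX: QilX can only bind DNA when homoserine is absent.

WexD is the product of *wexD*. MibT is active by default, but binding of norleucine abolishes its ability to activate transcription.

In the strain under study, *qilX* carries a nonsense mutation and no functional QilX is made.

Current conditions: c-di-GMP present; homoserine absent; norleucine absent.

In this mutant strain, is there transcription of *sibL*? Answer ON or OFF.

c-di-GMP is present, so GorA is active.
With repressor GorA bound, *mibV* is not transcribed.
So MibV is not produced.
With no repressor bound, *wexD* is transcribed.
So WexD is produced and active.
Norleucine is absent, so MibT is active.
QilX is non-functional in this strain, so it has no effect.
Activator WexD is present, so *sibL* is transcribed.

ON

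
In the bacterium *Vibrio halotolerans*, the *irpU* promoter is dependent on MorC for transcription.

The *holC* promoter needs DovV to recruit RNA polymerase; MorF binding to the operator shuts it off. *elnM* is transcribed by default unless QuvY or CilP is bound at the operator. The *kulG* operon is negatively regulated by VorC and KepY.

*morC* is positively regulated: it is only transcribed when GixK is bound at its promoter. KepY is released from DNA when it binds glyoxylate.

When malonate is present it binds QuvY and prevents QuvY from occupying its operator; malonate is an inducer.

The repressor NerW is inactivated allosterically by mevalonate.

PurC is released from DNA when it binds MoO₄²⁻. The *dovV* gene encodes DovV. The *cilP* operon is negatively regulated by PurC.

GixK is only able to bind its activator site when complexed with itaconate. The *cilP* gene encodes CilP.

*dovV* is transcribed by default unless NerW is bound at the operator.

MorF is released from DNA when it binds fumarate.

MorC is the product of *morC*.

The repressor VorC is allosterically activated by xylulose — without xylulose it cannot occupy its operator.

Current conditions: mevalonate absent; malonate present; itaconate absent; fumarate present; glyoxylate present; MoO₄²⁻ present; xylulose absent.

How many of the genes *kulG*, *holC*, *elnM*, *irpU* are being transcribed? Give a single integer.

Xylulose is absent, so VorC is inactive.
Glyoxylate is present, so KepY is inactive.
With no repressor bound, *kulG* is transcribed.
→ *kulG* is ON.
Fumarate is present, so MorF is inactive.
Mevalonate is absent, so NerW is active.
With repressor NerW bound, *dovV* is not transcribed.
So DovV is not produced.
Required activator DovV is absent, so *holC* is not transcribed.
→ *holC* is OFF.
Malonate is present, so QuvY is inactive.
MoO₄²⁻ is present, so PurC is inactive.
With no repressor bound, *cilP* is transcribed.
So CilP is produced and active.
With repressor CilP bound, *elnM* is not transcribed.
→ *elnM* is OFF.
Itaconate is absent, so GixK is inactive.
Required activator GixK is absent, so *morC* is not transcribed.
So MorC is not produced.
Required activator MorC is absent, so *irpU* is not transcribed.
→ *irpU* is OFF.
1 of the 4 genes is transcribed.

1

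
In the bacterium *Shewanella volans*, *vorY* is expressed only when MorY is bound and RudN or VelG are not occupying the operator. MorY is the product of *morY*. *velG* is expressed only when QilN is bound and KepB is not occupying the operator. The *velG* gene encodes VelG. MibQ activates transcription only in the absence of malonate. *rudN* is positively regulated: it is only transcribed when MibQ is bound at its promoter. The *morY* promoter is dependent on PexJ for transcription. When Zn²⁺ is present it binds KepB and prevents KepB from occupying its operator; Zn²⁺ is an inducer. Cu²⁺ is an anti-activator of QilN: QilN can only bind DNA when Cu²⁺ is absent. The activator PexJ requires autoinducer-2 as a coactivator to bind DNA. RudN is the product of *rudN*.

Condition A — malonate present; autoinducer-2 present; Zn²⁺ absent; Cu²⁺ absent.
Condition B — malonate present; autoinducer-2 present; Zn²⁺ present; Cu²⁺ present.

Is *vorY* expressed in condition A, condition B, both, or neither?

Condition A:
Malonate is present, so MibQ is inactive.
Required activator MibQ is absent, so *rudN* is not transcribed.
So RudN is not produced.
Autoinducer-2 is present, so PexJ is active.
No repressor is bound and PexJ is active, so *morY* is transcribed.
So MorY is produced and active.
Zn²⁺ is absent, so KepB is active.
Cu²⁺ is absent, so QilN is active.
With repressor KepB bound, *velG* is not transcribed.
So VelG is not produced.
No repressor is bound and MorY is active, so *vorY* is transcribed.
→ *vorY* is ON in A.
Condition B:
Malonate is present, so MibQ is inactive.
Required activator MibQ is absent, so *rudN* is not transcribed.
So RudN is not produced.
Autoinducer-2 is present, so PexJ is active.
No repressor is bound and PexJ is active, so *morY* is transcribed.
So MorY is produced and active.
Zn²⁺ is present, so KepB is inactive.
Cu²⁺ is present, so QilN is inactive.
Required activator QilN is absent, so *velG* is not transcribed.
So VelG is not produced.
No repressor is bound and MorY is active, so *vorY* is transcribed.
→ *vorY* is ON in B.

both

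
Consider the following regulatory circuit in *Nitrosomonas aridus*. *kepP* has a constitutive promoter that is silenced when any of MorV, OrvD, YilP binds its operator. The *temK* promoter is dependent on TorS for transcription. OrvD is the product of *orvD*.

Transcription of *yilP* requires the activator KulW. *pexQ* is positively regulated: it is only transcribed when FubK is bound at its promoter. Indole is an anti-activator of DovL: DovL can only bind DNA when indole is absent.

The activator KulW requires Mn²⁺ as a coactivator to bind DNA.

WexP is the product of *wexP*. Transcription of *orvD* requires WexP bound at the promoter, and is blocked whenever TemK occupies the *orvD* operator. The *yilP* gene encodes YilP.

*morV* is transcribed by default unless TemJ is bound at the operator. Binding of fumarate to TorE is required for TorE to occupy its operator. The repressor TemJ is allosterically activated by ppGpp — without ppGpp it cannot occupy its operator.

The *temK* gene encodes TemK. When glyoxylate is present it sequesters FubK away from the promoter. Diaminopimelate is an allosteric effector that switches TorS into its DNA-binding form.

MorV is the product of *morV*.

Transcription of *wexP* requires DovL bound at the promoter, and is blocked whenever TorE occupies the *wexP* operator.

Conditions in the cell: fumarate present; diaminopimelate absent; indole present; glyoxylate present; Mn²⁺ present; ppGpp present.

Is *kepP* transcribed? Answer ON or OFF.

ppGpp is present, so TemJ is active.
With repressor TemJ bound, *morV* is not transcribed.
So MorV is not produced.
Diaminopimelate is absent, so TorS is inactive.
Required activator TorS is absent, so *temK* is not transcribed.
So TemK is not produced.
Fumarate is present, so TorE is active.
Indole is present, so DovL is inactive.
With repressor TorE bound, *wexP* is not transcribed.
So WexP is not produced.
Required activator WexP is absent, so *orvD* is not transcribed.
So OrvD is not produced.
Mn²⁺ is present, so KulW is active.
No repressor is bound and KulW is active, so *yilP* is transcribed.
So YilP is produced and active.
With repressor YilP bound, *kepP* is not transcribed.

OFF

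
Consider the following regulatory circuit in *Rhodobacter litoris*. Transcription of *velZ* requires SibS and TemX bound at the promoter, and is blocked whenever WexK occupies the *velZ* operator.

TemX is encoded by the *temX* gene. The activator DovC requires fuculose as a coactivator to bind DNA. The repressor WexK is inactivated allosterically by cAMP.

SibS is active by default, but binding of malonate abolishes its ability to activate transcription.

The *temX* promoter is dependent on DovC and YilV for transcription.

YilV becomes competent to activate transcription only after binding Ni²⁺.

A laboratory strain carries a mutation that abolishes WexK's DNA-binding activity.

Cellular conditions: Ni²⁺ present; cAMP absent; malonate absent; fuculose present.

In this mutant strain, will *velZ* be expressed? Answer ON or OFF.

WexK is non-functional in this strain, so it has no effect.
Malonate is absent, so SibS is active.
Fuculose is present, so DovC is active.
Ni²⁺ is present, so YilV is active.
No repressor is bound and DovC and YilV are active, so *temX* is transcribed.
So TemX is produced and active.
No repressor is bound and SibS and TemX are active, so *velZ* is transcribed.

ON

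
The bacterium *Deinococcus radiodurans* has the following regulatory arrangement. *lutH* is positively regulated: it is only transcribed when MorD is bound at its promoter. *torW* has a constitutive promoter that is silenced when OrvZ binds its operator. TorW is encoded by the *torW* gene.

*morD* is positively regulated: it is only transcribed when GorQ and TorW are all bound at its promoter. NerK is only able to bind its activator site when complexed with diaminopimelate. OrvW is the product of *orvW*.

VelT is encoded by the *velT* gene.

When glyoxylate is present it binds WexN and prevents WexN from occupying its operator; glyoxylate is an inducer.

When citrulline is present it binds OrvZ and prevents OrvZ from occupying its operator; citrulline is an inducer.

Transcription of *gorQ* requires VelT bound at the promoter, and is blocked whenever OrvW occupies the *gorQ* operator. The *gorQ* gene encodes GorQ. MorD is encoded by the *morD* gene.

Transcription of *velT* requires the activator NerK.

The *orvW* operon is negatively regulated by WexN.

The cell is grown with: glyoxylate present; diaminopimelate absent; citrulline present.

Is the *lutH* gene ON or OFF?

OFF

Glyoxylate is present, so WexN is inactive.
With no repressor bound, *orvW* is transcribed.
So OrvW is produced and active.
Diaminopimelate is absent, so NerK is inactive.
Required activator NerK is absent, so *velT* is not transcribed.
So VelT is not produced.
With repressor OrvW bound, *gorQ* is not transcribed.
So GorQ is not produced.
Citrulline is present, so OrvZ is inactive.
With no repressor bound, *torW* is transcribed.
So TorW is produced and active.
Required activator GorQ is absent, so *morD* is not transcribed.
So MorD is not produced.
Required activator MorD is absent, so *lutH* is not transcribed.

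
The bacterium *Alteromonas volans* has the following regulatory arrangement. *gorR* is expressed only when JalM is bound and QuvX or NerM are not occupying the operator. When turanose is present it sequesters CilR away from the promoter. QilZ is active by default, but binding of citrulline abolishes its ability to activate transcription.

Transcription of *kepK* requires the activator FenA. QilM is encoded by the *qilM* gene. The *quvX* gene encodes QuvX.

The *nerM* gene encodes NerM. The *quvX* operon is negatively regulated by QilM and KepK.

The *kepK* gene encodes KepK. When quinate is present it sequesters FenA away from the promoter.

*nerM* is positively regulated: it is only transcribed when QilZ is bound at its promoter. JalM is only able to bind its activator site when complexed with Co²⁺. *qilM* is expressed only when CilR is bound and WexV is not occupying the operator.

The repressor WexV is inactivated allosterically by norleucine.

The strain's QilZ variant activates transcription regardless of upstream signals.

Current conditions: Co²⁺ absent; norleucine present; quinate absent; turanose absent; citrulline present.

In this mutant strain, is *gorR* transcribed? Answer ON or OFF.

Turanose is absent, so CilR is active.
Norleucine is present, so WexV is inactive.
No repressor is bound and CilR is active, so *qilM* is transcribed.
So QilM is produced and active.
Quinate is absent, so FenA is active.
No repressor is bound and FenA is active, so *kepK* is transcribed.
So KepK is produced and active.
With repressor QilM bound, *quvX* is not transcribed.
So QuvX is not produced.
Co²⁺ is absent, so JalM is inactive.
QilZ is constitutively active in this strain.
No repressor is bound and QilZ is active, so *nerM* is transcribed.
So NerM is produced and active.
With repressor NerM bound, *gorR* is not transcribed.

OFF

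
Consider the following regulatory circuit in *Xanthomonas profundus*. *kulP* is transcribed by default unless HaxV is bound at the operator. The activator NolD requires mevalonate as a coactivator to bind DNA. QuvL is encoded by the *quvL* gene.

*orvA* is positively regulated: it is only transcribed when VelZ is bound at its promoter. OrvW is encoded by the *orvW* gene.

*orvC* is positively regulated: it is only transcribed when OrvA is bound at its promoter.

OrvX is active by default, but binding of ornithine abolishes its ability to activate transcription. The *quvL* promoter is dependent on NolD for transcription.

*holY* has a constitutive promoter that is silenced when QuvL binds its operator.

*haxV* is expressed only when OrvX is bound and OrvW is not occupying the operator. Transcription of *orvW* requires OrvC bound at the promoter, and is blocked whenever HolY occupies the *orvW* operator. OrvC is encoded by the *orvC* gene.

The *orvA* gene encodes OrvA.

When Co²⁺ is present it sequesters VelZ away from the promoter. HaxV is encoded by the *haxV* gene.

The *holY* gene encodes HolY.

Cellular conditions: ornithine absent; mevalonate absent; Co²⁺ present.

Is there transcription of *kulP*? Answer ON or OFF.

OFF

Mevalonate is absent, so NolD is inactive.
Required activator NolD is absent, so *quvL* is not transcribed.
So QuvL is not produced.
With no repressor bound, *holY* is transcribed.
So HolY is produced and active.
Co²⁺ is present, so VelZ is inactive.
Required activator VelZ is absent, so *orvA* is not transcribed.
So OrvA is not produced.
Required activator OrvA is absent, so *orvC* is not transcribed.
So OrvC is not produced.
With repressor HolY bound, *orvW* is not transcribed.
So OrvW is not produced.
Ornithine is absent, so OrvX is active.
No repressor is bound and OrvX is active, so *haxV* is transcribed.
So HaxV is produced and active.
With repressor HaxV bound, *kulP* is not transcribed.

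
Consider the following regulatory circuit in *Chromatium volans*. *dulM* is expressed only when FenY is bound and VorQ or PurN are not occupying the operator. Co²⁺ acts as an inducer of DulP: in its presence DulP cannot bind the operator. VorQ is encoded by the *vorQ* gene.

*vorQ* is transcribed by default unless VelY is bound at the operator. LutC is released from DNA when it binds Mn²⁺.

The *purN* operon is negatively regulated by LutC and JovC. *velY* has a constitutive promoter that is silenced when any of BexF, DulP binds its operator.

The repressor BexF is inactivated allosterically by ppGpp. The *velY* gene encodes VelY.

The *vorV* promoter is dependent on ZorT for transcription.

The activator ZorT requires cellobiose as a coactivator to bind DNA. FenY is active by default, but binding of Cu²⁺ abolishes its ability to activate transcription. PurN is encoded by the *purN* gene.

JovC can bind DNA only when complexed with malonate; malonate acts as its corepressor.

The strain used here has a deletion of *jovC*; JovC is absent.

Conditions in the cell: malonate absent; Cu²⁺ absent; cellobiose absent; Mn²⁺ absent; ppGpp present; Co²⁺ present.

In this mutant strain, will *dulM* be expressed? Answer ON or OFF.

ON

ppGpp is present, so BexF is inactive.
Co²⁺ is present, so DulP is inactive.
With no repressor bound, *velY* is transcribed.
So VelY is produced and active.
With repressor VelY bound, *vorQ* is not transcribed.
So VorQ is not produced.
Cu²⁺ is absent, so FenY is active.
Mn²⁺ is absent, so LutC is active.
JovC is non-functional in this strain, so it has no effect.
With repressor LutC bound, *purN* is not transcribed.
So PurN is not produced.
No repressor is bound and FenY is active, so *dulM* is transcribed.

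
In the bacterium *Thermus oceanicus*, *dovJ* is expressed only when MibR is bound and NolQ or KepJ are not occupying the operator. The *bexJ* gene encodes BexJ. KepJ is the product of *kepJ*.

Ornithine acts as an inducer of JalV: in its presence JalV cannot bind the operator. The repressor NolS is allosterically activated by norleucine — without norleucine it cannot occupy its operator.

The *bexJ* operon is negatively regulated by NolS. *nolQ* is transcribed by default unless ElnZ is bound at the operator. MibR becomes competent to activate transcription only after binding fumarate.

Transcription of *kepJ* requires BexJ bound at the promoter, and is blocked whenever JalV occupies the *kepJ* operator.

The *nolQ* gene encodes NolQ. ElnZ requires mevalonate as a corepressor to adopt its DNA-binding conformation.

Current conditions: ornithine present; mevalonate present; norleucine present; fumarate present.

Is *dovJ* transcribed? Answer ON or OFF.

ON

Mevalonate is present, so ElnZ is active.
With repressor ElnZ bound, *nolQ* is not transcribed.
So NolQ is not produced.
Norleucine is present, so NolS is active.
With repressor NolS bound, *bexJ* is not transcribed.
So BexJ is not produced.
Ornithine is present, so JalV is inactive.
Required activator BexJ is absent, so *kepJ* is not transcribed.
So KepJ is not produced.
Fumarate is present, so MibR is active.
No repressor is bound and MibR is active, so *dovJ* is transcribed.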